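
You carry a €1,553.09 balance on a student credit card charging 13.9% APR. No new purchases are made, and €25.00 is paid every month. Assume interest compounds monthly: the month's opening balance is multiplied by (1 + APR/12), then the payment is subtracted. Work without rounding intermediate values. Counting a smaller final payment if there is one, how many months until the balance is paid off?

Monthly rate r = 13.9%/12 = 1.15833% = 0.0115833.
Recurrence: B ← B·(1+r) − €25.00.
Month 1: interest €17.99; balance after payment €1,546.08.
Month 2: interest €17.91; balance after payment €1,538.99.
Closed form: n = −ln(1 − rB₀/P)/ln(1+r) = −ln(0.2804)/ln(1.01158) ≈ 110.407, so the balance reaches zero during payment 111.

111 months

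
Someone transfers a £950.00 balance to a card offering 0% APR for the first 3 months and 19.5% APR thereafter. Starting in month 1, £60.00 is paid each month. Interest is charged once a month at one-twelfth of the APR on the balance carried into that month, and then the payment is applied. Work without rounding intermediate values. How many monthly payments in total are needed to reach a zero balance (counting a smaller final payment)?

Promo months 1–3 at r₀ = 0%/12 = 0; months 4+ at r₁ = 19.5%/12 = 0.01625.
After month 3 (no interest yet): B = £950.00 − 3·£60.00 = £770.00.
Then at r₁ with £60.00/mo: n₂ = −ln(1 − r₁·B/P)/ln(1+r₁) ≈ 14.51 → 15 more payments.

18 payments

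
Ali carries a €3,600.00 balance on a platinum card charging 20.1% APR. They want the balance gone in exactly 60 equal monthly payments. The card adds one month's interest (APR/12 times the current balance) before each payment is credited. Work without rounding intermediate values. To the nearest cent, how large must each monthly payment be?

€95.58

Monthly rate r = 20.1%/12 = 1.675% = 0.01675.
Level-payment amortization: P = B₀·r / (1 − (1+r)^(−n)) = 3600.00·0.01675 / (1 − 1.01675^(−60)).
Denominator 1 − (1+r)^(−60) = 0.630895674.
P = 60.3 / 0.630895674 ≈ 95.58.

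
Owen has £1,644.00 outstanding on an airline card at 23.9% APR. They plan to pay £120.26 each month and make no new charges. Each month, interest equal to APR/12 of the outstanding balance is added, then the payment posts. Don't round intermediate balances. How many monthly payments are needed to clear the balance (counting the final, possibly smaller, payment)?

Monthly rate r = 23.9%/12 = 1.99167% = 0.0199167.
Recurrence: B ← B·(1+r) − £120.26.
Month 1: interest £32.74; balance after payment £1,556.48.
Month 2: interest £31.00; balance after payment £1,467.22.
Closed form: n = −ln(1 − rB₀/P)/ln(1+r) = −ln(0.72773)/ln(1.01992) ≈ 16.116, so the balance reaches zero during payment 17.

17 months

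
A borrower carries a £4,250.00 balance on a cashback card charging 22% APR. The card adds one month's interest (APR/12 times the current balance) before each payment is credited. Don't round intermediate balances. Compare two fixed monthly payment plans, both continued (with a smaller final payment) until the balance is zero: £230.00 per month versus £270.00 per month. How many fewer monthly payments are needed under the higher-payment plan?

Monthly rate r = 22%/12 = 1.83333% = 0.0183333.
At £230.00/mo: n = ⌈−ln(1 − rB₀/P)/ln(1+r)⌉ = 23 payments (last £177.23); total interest = total paid − £4,250.00 = £987.23.
At £270.00/mo: 19 payments (last £200.82); total interest £810.82.
Payments saved = 23 − 19 = 4.

4 fewer payments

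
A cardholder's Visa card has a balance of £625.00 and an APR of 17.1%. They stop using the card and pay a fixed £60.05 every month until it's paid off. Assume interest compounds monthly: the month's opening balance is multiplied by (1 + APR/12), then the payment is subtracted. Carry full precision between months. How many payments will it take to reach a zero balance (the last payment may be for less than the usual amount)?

Monthly rate r = 17.1%/12 = 1.425% = 0.01425.
Recurrence: B ← B·(1+r) − £60.05.
Month 1: interest £8.91; balance after payment £573.86.
Month 2: interest £8.18; balance after payment £521.98.
Closed form: n = −ln(1 − rB₀/P)/ln(1+r) = −ln(0.85169)/ln(1.01425) ≈ 11.346, so the balance reaches zero during payment 12.

12 payments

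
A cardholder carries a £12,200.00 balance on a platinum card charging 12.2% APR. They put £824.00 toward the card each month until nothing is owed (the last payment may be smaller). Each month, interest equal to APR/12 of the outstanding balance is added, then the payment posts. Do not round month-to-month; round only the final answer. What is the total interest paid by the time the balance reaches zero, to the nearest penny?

Monthly rate r = 12.2%/12 = 1.01667% = 0.0101667.
Payoff takes n = ⌈−ln(1 − rB₀/P)/ln(1+r)⌉ = ⌈16.128⌉ = 17 payments; the last is £105.75.
Total paid = 16·£824.00 + £105.75 = £13,289.75.
Total interest = total paid − principal = £13,289.75 − £12,200.00 = £1,089.75.

£1,089.75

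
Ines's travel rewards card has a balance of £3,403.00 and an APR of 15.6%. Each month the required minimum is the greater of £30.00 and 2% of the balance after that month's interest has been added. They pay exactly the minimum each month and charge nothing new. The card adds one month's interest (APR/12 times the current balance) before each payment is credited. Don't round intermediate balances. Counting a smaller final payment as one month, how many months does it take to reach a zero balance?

Monthly rate r = 15.6%/12 = 1.3% = 0.013.
While 2% of the post-interest balance exceeds £30.00, each month B ← (B·(1+r))·(1 − 0.02), i.e. B shrinks by the factor (1+r)·0.98 = 0.99274.
This holds for months 1–115. Entering month 116 the balance is £1,472.13; 2% of the post-interest balance is now below £30.00, so the flat £30.00 minimum applies from here.
From month 116 a fixed £30.00 at rate r clears £1,472.13 in 79 more payments. Total: 115 + 79 = 194 months.

194 months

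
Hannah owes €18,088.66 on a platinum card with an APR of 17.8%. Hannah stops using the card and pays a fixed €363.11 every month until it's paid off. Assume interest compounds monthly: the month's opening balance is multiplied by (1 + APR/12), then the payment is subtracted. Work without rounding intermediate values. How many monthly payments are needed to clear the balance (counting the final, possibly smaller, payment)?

92 months

Monthly rate r = 17.8%/12 = 1.48333% = 0.0148333.
Recurrence: B ← B·(1+r) − €363.11.
Month 1: interest €268.32; balance after payment €17,993.87.
Month 2: interest €266.91; balance after payment €17,897.66.
Closed form: n = −ln(1 − rB₀/P)/ln(1+r) = −ln(0.26106)/ln(1.01483) ≈ 91.209, so the balance reaches zero during payment 92.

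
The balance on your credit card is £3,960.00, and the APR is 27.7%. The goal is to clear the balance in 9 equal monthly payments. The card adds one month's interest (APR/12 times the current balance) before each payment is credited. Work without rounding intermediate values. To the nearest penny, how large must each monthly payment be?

£492.33

Monthly rate r = 27.7%/12 = 2.30833% = 0.0230833.
Level-payment amortization: P = B₀·r / (1 − (1+r)^(−n)) = 3960.00·0.0230833 / (1 − 1.02308^(−9)).
Denominator 1 − (1+r)^(−9) = 0.185669105.
P = 91.41 / 0.185669105 ≈ 492.33.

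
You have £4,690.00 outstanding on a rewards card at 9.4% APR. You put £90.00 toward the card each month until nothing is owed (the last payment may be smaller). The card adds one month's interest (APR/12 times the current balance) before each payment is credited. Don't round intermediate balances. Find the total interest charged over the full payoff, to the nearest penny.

£1,360.87

Monthly rate r = 9.4%/12 = 0.783333% = 0.00783333.
Payoff takes n = ⌈−ln(1 − rB₀/P)/ln(1+r)⌉ = ⌈67.231⌉ = 68 payments; the last is £20.87.
Total paid = 67·£90.00 + £20.87 = £6,050.87.
Total interest = total paid − principal = £6,050.87 − £4,690.00 = £1,360.87.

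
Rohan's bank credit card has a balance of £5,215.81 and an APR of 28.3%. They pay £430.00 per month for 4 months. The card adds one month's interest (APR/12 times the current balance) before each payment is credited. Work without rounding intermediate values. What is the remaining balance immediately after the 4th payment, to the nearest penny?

£3,943.71

Monthly rate r = 28.3%/12 = 2.35833% = 0.0235833.
Each month: B ← B·(1+r) − £430.00.
Month 1: interest £123.01; balance after payment £4,908.82.
Month 2: interest £115.77; balance after payment £4,594.58.
Month 3: interest £108.36; balance after payment £4,272.94.
Month 4: interest £100.77; balance after payment £3,943.71.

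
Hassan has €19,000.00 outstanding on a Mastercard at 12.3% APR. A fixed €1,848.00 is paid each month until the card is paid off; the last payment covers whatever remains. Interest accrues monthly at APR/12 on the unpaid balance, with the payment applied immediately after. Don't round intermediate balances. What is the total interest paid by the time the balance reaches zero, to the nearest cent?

€1,180.97

Monthly rate r = 12.3%/12 = 1.025% = 0.01025.
Payoff takes n = ⌈−ln(1 − rB₀/P)/ln(1+r)⌉ = ⌈10.920⌉ = 11 payments; the last is €1,700.97.
Total paid = 10·€1,848.00 + €1,700.97 = €20,180.97.
Total interest = total paid − principal = €20,180.97 − €19,000.00 = €1,180.97.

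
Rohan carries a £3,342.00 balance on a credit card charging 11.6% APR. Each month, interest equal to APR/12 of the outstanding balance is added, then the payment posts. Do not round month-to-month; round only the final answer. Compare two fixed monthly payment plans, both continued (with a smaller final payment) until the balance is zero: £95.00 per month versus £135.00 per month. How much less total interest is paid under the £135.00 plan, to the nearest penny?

£265.78

Monthly rate r = 11.6%/12 = 0.966667% = 0.00966667.
At £95.00/mo: n = ⌈−ln(1 − rB₀/P)/ln(1+r)⌉ = 44 payments (last £19.24); total interest = total paid − £3,342.00 = £762.24.
At £135.00/mo: 29 payments (last £58.46); total interest £496.46.
Interest saved = £762.24 − £496.46 = £265.78.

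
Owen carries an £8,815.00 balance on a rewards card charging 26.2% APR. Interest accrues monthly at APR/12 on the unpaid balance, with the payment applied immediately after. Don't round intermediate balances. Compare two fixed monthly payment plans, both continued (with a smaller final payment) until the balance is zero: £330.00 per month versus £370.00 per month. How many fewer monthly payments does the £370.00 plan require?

Monthly rate r = 26.2%/12 = 2.18333% = 0.0218333.
At £330.00/mo: n = ⌈−ln(1 − rB₀/P)/ln(1+r)⌉ = 41 payments (last £172.75); total interest = total paid − £8,815.00 = £4,557.75.
At £370.00/mo: 34 payments (last £369.43); total interest £3,764.43.
Payments saved = 41 − 34 = 7.

7 fewer payments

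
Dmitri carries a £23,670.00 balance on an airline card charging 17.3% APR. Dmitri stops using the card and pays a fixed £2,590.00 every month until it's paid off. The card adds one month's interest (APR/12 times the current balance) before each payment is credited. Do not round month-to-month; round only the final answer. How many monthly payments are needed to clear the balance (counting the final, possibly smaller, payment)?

Monthly rate r = 17.3%/12 = 1.44167% = 0.0144167.
Recurrence: B ← B·(1+r) − £2,590.00.
Month 1: interest £341.24; balance after payment £21,421.24.
Month 2: interest £308.82; balance after payment £19,140.07.
Closed form: n = −ln(1 − rB₀/P)/ln(1+r) = −ln(0.86825)/ln(1.01442) ≈ 9.870, so the balance reaches zero during payment 10.

10 months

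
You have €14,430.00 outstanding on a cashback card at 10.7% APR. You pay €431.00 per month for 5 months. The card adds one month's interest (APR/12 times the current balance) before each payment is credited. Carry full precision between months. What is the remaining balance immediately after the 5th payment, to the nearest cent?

€12,891.14

Monthly rate r = 10.7%/12 = 0.891667% = 0.00891667.
Each month: B ← B·(1+r) − €431.00.
Month 1: interest €128.67; balance after payment €14,127.67.
Month 2: interest €125.97; balance after payment €13,822.64.
Month 3: interest €123.25; balance after payment €13,514.89.
Month 4: interest €120.51; balance after payment €13,204.40.
Month 5: interest €117.74; balance after payment €12,891.14.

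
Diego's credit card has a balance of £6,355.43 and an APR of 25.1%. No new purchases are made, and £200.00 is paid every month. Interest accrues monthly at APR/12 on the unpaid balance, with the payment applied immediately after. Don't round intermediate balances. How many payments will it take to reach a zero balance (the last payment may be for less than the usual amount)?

Monthly rate r = 25.1%/12 = 2.09167% = 0.0209167.
Recurrence: B ← B·(1+r) − £200.00.
Month 1: interest £132.93; balance after payment £6,288.36.
Month 2: interest £131.53; balance after payment £6,219.90.
Closed form: n = −ln(1 − rB₀/P)/ln(1+r) = −ln(0.33533)/ln(1.02092) ≈ 52.783, so the balance reaches zero during payment 53.

53 months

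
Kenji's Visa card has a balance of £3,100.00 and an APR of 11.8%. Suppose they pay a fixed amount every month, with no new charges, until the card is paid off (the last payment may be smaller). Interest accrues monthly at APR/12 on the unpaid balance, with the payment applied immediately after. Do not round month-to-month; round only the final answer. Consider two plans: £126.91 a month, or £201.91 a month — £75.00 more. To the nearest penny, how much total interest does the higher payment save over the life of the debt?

£185.40

Monthly rate r = 11.8%/12 = 0.983333% = 0.00983333.
At £126.91/mo: n = ⌈−ln(1 − rB₀/P)/ln(1+r)⌉ = 29 payments (last £9.21); total interest = total paid − £3,100.00 = £462.69.
At £201.91/mo: 17 payments (last £146.73); total interest £277.29.
Interest saved = £462.69 − £277.29 = £185.40.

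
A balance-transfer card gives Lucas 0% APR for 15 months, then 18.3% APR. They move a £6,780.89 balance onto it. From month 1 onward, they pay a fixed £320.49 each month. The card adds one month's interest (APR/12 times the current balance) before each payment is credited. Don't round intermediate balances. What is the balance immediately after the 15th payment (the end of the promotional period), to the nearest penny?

£1,973.54

Promo months 1–15 at r₀ = 0%/12 = 0; months 16+ at r₁ = 18.3%/12 = 0.01525.
After month 15 (no interest yet): B = £6,780.89 − 15·£320.49 = £1,973.54.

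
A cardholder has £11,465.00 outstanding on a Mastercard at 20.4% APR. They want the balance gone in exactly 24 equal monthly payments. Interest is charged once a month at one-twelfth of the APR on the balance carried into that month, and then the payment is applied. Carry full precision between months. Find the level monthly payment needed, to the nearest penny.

Monthly rate r = 20.4%/12 = 1.7% = 0.017.
Level-payment amortization: P = B₀·r / (1 − (1+r)^(−n)) = 11465.00·0.017 / (1 − 1.017^(−24)).
Denominator 1 − (1+r)^(−24) = 0.332736868.
P = 194.905 / 0.332736868 ≈ 585.76.

£585.76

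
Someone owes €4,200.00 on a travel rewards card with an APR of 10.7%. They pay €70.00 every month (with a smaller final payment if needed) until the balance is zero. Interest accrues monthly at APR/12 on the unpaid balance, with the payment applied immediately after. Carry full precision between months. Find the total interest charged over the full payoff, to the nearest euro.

Monthly rate r = 10.7%/12 = 0.891667% = 0.00891667.
Payoff takes n = ⌈−ln(1 − rB₀/P)/ln(1+r)⌉ = ⌈86.257⌉ = 87 payments; the last is €18.06.
Total paid = 86·€70.00 + €18.06 = €6,038.06.
Total interest = total paid − principal = €6,038.06 − €4,200.00 = €1,838.06.

€1,838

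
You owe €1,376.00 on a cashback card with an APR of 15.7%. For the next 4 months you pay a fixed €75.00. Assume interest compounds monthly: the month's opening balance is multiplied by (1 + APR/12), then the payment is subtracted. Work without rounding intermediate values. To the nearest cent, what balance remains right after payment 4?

Monthly rate r = 15.7%/12 = 1.30833% = 0.0130833.
Each month: B ← B·(1+r) − €75.00.
Month 1: interest €18.00; balance after payment €1,319.00.
Month 2: interest €17.26; balance after payment €1,261.26.
Month 3: interest €16.50; balance after payment €1,202.76.
Month 4: interest €15.74; balance after payment €1,143.50.

€1,143.50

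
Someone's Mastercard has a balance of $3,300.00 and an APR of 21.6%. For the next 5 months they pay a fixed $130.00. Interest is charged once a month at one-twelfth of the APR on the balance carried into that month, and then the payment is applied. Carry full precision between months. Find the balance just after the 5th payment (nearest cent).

Monthly rate r = 21.6%/12 = 1.8% = 0.018.
Each month: B ← B·(1+r) − $130.00.
Month 1: interest $59.40; balance after payment $3,229.40.
Month 2: interest $58.13; balance after payment $3,157.53.
Month 3: interest $56.84; balance after payment $3,084.36.
Month 4: interest $55.52; balance after payment $3,009.88.
Month 5: interest $54.18; balance after payment $2,934.06.

$2,934.06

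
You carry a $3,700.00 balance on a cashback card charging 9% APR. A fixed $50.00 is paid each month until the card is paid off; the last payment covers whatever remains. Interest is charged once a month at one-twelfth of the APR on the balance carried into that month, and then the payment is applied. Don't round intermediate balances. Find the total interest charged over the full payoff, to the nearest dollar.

$1,718

Monthly rate r = 9%/12 = 0.75% = 0.0075.
Payoff takes n = ⌈−ln(1 − rB₀/P)/ln(1+r)⌉ = ⌈108.362⌉ = 109 payments; the last is $18.13.
Total paid = 108·$50.00 + $18.13 = $5,418.13.
Total interest = total paid − principal = $5,418.13 − $3,700.00 = $1,718.13.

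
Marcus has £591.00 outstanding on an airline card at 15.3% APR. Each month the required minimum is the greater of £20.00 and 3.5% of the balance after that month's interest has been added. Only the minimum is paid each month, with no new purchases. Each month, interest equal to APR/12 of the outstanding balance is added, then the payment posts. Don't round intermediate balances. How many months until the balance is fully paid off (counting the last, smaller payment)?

38 months

Monthly rate r = 15.3%/12 = 1.275% = 0.01275.
While 3.5% of the post-interest balance exceeds £20.00, each month B ← (B·(1+r))·(1 − 0.035), i.e. B shrinks by the factor (1+r)·0.965 = 0.9773.
This holds for months 1–3. Entering month 4 the balance is £551.67; 3.5% of the post-interest balance is now below £20.00, so the flat £20.00 minimum applies from here.
From month 4 a fixed £20.00 at rate r clears £551.67 in 35 more payments. Total: 3 + 35 = 38 months.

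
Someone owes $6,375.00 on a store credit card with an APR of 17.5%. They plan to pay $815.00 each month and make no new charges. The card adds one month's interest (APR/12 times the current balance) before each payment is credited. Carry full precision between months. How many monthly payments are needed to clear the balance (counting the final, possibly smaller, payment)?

9 months

Monthly rate r = 17.5%/12 = 1.45833% = 0.0145833.
Recurrence: B ← B·(1+r) − $815.00.
Month 1: interest $92.97; balance after payment $5,652.97.
Month 2: interest $82.44; balance after payment $4,920.41.
Closed form: n = −ln(1 − rB₀/P)/ln(1+r) = −ln(0.88593)/ln(1.01458) ≈ 8.366, so the balance reaches zero during payment 9.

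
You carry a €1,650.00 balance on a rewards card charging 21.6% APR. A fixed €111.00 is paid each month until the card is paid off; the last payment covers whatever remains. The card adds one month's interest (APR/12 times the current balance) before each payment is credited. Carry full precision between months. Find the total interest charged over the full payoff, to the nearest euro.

€288

Monthly rate r = 21.6%/12 = 1.8% = 0.018.
Payoff takes n = ⌈−ln(1 − rB₀/P)/ln(1+r)⌉ = ⌈17.454⌉ = 18 payments; the last is €50.68.
Total paid = 17·€111.00 + €50.68 = €1,937.68.
Total interest = total paid − principal = €1,937.68 − €1,650.00 = €287.68.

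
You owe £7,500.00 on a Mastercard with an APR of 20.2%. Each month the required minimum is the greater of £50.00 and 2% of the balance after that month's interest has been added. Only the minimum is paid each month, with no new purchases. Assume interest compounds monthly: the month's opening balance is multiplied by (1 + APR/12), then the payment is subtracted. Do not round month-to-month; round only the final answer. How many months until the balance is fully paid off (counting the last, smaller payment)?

Monthly rate r = 20.2%/12 = 1.68333% = 0.0168333.
While 2% of the post-interest balance exceeds £50.00, each month B ← (B·(1+r))·(1 − 0.02), i.e. B shrinks by the factor (1+r)·0.98 = 0.9965.
This holds for months 1–318. Entering month 319 the balance is £2,456.87; 2% of the post-interest balance is now below £50.00, so the flat £50.00 minimum applies from here.
From month 319 a fixed £50.00 at rate r clears £2,456.87 in 106 more payments. Total: 318 + 106 = 424 months.

424 months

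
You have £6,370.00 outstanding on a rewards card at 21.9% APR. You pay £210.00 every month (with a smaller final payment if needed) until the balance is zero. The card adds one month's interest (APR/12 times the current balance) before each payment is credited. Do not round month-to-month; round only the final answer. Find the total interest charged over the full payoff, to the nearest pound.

£2,995

Monthly rate r = 21.9%/12 = 1.825% = 0.01825.
Payoff takes n = ⌈−ln(1 − rB₀/P)/ln(1+r)⌉ = ⌈44.594⌉ = 45 payments; the last is £125.19.
Total paid = 44·£210.00 + £125.19 = £9,365.19.
Total interest = total paid − principal = £9,365.19 − £6,370.00 = £2,995.19.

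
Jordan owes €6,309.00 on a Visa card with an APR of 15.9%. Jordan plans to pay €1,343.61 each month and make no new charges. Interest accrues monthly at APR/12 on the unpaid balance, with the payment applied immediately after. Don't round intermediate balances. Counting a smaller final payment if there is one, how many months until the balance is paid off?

5 months

Monthly rate r = 15.9%/12 = 1.325% = 0.01325.
Recurrence: B ← B·(1+r) − €1,343.61.
Month 1: interest €83.59; balance after payment €5,048.98.
Month 2: interest €66.90; balance after payment €3,772.27.
Month 3: interest €49.98; balance after payment €2,478.65.
Month 4: interest €32.84; balance after payment €1,167.88.
Month 5: interest €15.47; balance after payment €0.00.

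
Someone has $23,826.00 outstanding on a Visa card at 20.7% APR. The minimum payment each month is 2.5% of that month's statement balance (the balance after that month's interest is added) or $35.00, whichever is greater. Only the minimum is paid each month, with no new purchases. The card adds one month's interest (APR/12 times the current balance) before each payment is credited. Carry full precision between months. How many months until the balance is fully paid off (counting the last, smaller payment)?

414 months

Monthly rate r = 20.7%/12 = 1.725% = 0.01725.
While 2.5% of the post-interest balance exceeds $35.00, each month B ← (B·(1+r))·(1 − 0.025), i.e. B shrinks by the factor (1+r)·0.975 = 0.99182.
This holds for months 1–348. Entering month 349 the balance is $1,366.14; 2.5% of the post-interest balance is now below $35.00, so the flat $35.00 minimum applies from here.
From month 349 a fixed $35.00 at rate r clears $1,366.14 in 66 more payments. Total: 348 + 66 = 414 months.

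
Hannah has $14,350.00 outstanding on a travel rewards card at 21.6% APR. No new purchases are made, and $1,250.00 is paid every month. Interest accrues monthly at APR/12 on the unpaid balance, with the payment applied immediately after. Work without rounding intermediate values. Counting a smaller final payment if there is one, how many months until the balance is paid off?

Monthly rate r = 21.6%/12 = 1.8% = 0.018.
Recurrence: B ← B·(1+r) − $1,250.00.
Month 1: interest $258.30; balance after payment $13,358.30.
Month 2: interest $240.45; balance after payment $12,348.75.
Closed form: n = −ln(1 − rB₀/P)/ln(1+r) = −ln(0.79336)/ln(1.018) ≈ 12.975, so the balance reaches zero during payment 13.

13 months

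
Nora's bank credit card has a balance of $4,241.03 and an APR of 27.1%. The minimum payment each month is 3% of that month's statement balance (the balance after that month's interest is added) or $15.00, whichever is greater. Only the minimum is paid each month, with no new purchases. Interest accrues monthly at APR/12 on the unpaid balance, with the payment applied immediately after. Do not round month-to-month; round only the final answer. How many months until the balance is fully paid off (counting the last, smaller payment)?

Monthly rate r = 27.1%/12 = 2.25833% = 0.0225833.
While 3% of the post-interest balance exceeds $15.00, each month B ← (B·(1+r))·(1 − 0.03), i.e. B shrinks by the factor (1+r)·0.97 = 0.99191.
This holds for months 1–266. Entering month 267 the balance is $488.21; 3% of the post-interest balance is now below $15.00, so the flat $15.00 minimum applies from here.
From month 267 a fixed $15.00 at rate r clears $488.21 in 60 more payments. Total: 266 + 60 = 326 months.

326 months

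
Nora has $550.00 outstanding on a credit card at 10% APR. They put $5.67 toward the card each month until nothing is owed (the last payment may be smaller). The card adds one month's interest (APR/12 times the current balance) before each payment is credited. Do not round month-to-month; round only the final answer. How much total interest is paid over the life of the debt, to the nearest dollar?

$579

Monthly rate r = 10%/12 = 0.833333% = 0.00833333.
Payoff takes n = ⌈−ln(1 − rB₀/P)/ln(1+r)⌉ = ⌈199.074⌉ = 200 payments; the last is $0.42.
Total paid = 199·$5.67 + $0.42 = $1,128.75.
Total interest = total paid − principal = $1,128.75 − $550.00 = $578.75.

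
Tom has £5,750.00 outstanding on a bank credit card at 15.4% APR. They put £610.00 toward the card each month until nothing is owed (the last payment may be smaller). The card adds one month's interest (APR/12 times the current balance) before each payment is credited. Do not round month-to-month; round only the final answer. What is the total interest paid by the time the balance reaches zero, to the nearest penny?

Monthly rate r = 15.4%/12 = 1.28333% = 0.0128333.
Payoff takes n = ⌈−ln(1 − rB₀/P)/ln(1+r)⌉ = ⌈10.111⌉ = 11 payments; the last is £68.28.
Total paid = 10·£610.00 + £68.28 = £6,168.28.
Total interest = total paid − principal = £6,168.28 − £5,750.00 = £418.28.

£418.28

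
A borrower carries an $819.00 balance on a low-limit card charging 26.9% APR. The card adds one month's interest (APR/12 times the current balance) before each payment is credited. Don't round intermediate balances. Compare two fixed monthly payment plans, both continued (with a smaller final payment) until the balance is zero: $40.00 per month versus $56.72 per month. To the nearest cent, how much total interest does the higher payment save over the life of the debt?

Monthly rate r = 26.9%/12 = 2.24167% = 0.0224167.
At $40.00/mo: n = ⌈−ln(1 − rB₀/P)/ln(1+r)⌉ = 28 payments (last $28.48); total interest = total paid − $819.00 = $289.48.
At $56.72/mo: 18 payments (last $36.52); total interest $181.76.
Interest saved = $289.48 − $181.76 = $107.72.

$107.72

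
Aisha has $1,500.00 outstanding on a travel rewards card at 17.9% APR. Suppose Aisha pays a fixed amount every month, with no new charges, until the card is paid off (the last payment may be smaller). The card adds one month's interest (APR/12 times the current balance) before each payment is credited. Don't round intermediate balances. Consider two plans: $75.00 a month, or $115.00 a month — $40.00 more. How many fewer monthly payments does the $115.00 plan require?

Monthly rate r = 17.9%/12 = 1.49167% = 0.0149167.
At $75.00/mo: n = ⌈−ln(1 − rB₀/P)/ln(1+r)⌉ = 24 payments (last $69.67); total interest = total paid − $1,500.00 = $294.67.
At $115.00/mo: 15 payments (last $70.74); total interest $180.74.
Payments saved = 24 − 15 = 9.

9 fewer payments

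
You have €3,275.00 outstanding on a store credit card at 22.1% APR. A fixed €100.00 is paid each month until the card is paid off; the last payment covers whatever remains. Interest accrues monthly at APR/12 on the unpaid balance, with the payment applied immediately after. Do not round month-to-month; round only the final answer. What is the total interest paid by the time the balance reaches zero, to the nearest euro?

Monthly rate r = 22.1%/12 = 1.84167% = 0.0184167.
Payoff takes n = ⌈−ln(1 − rB₀/P)/ln(1+r)⌉ = ⌈50.643⌉ = 51 payments; the last is €64.48.
Total paid = 50·€100.00 + €64.48 = €5,064.48.
Total interest = total paid − principal = €5,064.48 − €3,275.00 = €1,789.48.

€1,789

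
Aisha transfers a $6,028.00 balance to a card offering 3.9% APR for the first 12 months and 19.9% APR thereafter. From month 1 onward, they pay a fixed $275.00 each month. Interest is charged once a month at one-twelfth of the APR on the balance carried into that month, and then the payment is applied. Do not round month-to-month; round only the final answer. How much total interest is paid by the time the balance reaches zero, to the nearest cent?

$495.89

Promo months 1–12 at r₀ = 3.9%/12 = 0.00325; months 13+ at r₁ = 19.9%/12 = 0.0165833.
After month 12: iterate B ← B·(1+r₀) − $275.00 for 12 months → $2,907.71.
Then at r₁ with $275.00/mo: n₂ = −ln(1 − r₁·B/P)/ln(1+r₁) ≈ 11.72 → 12 more payments.
Total paid = 23·$275.00 + $198.89 = $6,523.89; interest = $6,523.89 − $6,028.00 = $495.89.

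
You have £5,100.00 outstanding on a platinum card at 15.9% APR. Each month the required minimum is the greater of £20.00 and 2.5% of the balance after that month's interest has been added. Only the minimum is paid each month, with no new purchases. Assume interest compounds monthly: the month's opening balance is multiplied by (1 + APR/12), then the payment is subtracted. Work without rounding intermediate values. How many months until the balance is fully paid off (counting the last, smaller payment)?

Monthly rate r = 15.9%/12 = 1.325% = 0.01325.
While 2.5% of the post-interest balance exceeds £20.00, each month B ← (B·(1+r))·(1 − 0.025), i.e. B shrinks by the factor (1+r)·0.975 = 0.98792.
This holds for months 1–154. Entering month 155 the balance is £784.58; 2.5% of the post-interest balance is now below £20.00, so the flat £20.00 minimum applies from here.
From month 155 a fixed £20.00 at rate r clears £784.58 in 56 more payments. Total: 154 + 56 = 210 months.

210 months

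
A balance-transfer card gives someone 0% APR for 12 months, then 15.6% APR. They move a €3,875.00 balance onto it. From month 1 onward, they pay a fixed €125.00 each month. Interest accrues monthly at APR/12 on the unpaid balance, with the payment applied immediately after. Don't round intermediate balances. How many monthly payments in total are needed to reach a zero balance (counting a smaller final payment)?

34 months

Promo months 1–12 at r₀ = 0%/12 = 0; months 13+ at r₁ = 15.6%/12 = 0.013.
After month 12 (no interest yet): B = €3,875.00 − 12·€125.00 = €2,375.00.
Then at r₁ with €125.00/mo: n₂ = −ln(1 − r₁·B/P)/ln(1+r₁) ≈ 21.96 → 22 more payments.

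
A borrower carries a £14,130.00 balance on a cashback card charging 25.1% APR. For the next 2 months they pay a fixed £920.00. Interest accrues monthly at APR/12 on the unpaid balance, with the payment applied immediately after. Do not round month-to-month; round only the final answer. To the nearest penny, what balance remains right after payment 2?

Monthly rate r = 25.1%/12 = 2.09167% = 0.0209167.
Each month: B ← B·(1+r) − £920.00.
Month 1: interest £295.55; balance after payment £13,505.55.
Month 2: interest £282.49; balance after payment £12,868.04.

£12,868.04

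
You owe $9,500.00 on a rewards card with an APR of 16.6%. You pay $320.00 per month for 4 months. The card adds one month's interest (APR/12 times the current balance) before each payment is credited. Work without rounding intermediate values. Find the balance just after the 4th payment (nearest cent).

Monthly rate r = 16.6%/12 = 1.38333% = 0.0138333.
Each month: B ← B·(1+r) − $320.00.
Month 1: interest $131.42; balance after payment $9,311.42.
Month 2: interest $128.81; balance after payment $9,120.22.
Month 3: interest $126.16; balance after payment $8,926.39.
Month 4: interest $123.48; balance after payment $8,729.87.

$8,729.87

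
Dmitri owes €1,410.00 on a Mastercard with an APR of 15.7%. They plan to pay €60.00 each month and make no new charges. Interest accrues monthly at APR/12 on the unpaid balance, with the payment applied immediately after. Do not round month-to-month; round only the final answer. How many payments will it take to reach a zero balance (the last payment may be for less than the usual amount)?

Monthly rate r = 15.7%/12 = 1.30833% = 0.0130833.
Recurrence: B ← B·(1+r) − €60.00.
Month 1: interest €18.45; balance after payment €1,368.45.
Month 2: interest €17.90; balance after payment €1,326.35.
Closed form: n = −ln(1 − rB₀/P)/ln(1+r) = −ln(0.69254)/ln(1.01308) ≈ 28.264, so the balance reaches zero during payment 29.

29 payments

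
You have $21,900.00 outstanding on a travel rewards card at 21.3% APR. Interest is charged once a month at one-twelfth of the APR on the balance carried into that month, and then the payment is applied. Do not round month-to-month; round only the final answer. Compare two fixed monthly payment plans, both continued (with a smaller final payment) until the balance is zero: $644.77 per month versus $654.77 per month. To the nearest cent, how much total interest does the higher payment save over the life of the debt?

$328.66

Monthly rate r = 21.3%/12 = 1.775% = 0.01775.
At $644.77/mo: n = ⌈−ln(1 − rB₀/P)/ln(1+r)⌉ = 53 payments (last $317.91); total interest = total paid − $21,900.00 = $11,945.95.
At $654.77/mo: 52 payments (last $124.02); total interest $11,617.29.
Interest saved = $11,945.95 − $11,617.29 = $328.66.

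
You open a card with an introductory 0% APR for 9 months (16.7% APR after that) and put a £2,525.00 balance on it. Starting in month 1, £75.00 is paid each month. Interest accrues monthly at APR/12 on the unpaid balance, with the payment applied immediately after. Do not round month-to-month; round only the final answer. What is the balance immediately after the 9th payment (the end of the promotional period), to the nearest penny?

Promo months 1–9 at r₀ = 0%/12 = 0; months 10+ at r₁ = 16.7%/12 = 0.0139167.
After month 9 (no interest yet): B = £2,525.00 − 9·£75.00 = £1,850.00.

£1,850.00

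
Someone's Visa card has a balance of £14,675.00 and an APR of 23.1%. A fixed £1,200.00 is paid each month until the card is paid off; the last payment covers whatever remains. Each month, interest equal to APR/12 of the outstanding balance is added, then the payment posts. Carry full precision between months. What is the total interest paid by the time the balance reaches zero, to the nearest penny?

Monthly rate r = 23.1%/12 = 1.925% = 0.01925.
Payoff takes n = ⌈−ln(1 − rB₀/P)/ln(1+r)⌉ = ⌈14.078⌉ = 15 payments; the last is £93.88.
Total paid = 14·£1,200.00 + £93.88 = £16,893.88.
Total interest = total paid − principal = £16,893.88 − £14,675.00 = £2,218.88.

£2,218.88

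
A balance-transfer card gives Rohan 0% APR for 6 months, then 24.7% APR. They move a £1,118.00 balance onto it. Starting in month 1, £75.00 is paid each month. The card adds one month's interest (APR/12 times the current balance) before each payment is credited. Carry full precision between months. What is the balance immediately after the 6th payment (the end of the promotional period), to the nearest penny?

£668.00

Promo months 1–6 at r₀ = 0%/12 = 0; months 7+ at r₁ = 24.7%/12 = 0.0205833.
After month 6 (no interest yet): B = £1,118.00 − 6·£75.00 = £668.00.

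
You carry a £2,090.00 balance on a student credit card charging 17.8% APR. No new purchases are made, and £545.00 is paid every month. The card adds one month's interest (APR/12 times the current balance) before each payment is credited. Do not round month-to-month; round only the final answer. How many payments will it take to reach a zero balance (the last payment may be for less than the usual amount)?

4 payments

Monthly rate r = 17.8%/12 = 1.48333% = 0.0148333.
Recurrence: B ← B·(1+r) − £545.00.
Month 1: interest £31.00; balance after payment £1,576.00.
Month 2: interest £23.38; balance after payment £1,054.38.
Month 3: interest £15.64; balance after payment £525.02.
Month 4: interest £7.79; balance after payment £0.00.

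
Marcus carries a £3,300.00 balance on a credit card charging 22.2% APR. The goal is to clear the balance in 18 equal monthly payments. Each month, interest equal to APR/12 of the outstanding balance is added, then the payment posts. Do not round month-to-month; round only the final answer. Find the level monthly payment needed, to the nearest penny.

Monthly rate r = 22.2%/12 = 1.85% = 0.0185.
Level-payment amortization: P = B₀·r / (1 − (1+r)^(−n)) = 3300.00·0.0185 / (1 − 1.0185^(−18)).
Denominator 1 − (1+r)^(−18) = 0.281045511.
P = 61.05 / 0.281045511 ≈ 217.22.

£217.22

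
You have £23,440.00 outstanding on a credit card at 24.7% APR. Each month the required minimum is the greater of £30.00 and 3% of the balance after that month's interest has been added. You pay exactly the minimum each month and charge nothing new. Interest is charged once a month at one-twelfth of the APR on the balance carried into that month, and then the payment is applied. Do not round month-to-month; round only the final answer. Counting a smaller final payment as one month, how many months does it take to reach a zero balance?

370 months

Monthly rate r = 24.7%/12 = 2.05833% = 0.0205833.
While 3% of the post-interest balance exceeds £30.00, each month B ← (B·(1+r))·(1 − 0.03), i.e. B shrinks by the factor (1+r)·0.97 = 0.98997.
This holds for months 1–315. Entering month 316 the balance is £977.96; 3% of the post-interest balance is now below £30.00, so the flat £30.00 minimum applies from here.
From month 316 a fixed £30.00 at rate r clears £977.96 in 55 more payments. Total: 315 + 55 = 370 months.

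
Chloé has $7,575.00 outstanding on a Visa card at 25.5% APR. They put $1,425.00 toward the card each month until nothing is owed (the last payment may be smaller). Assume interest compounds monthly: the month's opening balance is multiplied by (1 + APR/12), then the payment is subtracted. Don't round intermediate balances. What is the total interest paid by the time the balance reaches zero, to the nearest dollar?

Monthly rate r = 25.5%/12 = 2.125% = 0.02125.
Payoff takes n = ⌈−ln(1 − rB₀/P)/ln(1+r)⌉ = ⌈5.700⌉ = 6 payments; the last is $1,001.30.
Total paid = 5·$1,425.00 + $1,001.30 = $8,126.30.
Total interest = total paid − principal = $8,126.30 − $7,575.00 = $551.30.

$551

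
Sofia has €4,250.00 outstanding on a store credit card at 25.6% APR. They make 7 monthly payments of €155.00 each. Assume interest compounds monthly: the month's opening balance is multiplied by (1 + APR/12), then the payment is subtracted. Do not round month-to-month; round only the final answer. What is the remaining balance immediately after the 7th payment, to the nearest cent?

€3,769.80

Monthly rate r = 25.6%/12 = 2.13333% = 0.0213333.
Each month: B ← B·(1+r) − €155.00.
Month 1: interest €90.67; balance after payment €4,185.67.
Month 2: interest €89.29; balance after payment €4,119.96.
Month 3: interest €87.89; balance after payment €4,052.85.
Month 4: interest €86.46; balance after payment €3,984.31.
Month 5: interest €85.00; balance after payment €3,914.31.
Month 6: interest €83.51; balance after payment €3,842.82.
Month 7: interest €81.98; balance after payment €3,769.80.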